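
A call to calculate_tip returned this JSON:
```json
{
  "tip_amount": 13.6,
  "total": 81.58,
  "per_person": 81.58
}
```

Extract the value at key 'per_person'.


81.58


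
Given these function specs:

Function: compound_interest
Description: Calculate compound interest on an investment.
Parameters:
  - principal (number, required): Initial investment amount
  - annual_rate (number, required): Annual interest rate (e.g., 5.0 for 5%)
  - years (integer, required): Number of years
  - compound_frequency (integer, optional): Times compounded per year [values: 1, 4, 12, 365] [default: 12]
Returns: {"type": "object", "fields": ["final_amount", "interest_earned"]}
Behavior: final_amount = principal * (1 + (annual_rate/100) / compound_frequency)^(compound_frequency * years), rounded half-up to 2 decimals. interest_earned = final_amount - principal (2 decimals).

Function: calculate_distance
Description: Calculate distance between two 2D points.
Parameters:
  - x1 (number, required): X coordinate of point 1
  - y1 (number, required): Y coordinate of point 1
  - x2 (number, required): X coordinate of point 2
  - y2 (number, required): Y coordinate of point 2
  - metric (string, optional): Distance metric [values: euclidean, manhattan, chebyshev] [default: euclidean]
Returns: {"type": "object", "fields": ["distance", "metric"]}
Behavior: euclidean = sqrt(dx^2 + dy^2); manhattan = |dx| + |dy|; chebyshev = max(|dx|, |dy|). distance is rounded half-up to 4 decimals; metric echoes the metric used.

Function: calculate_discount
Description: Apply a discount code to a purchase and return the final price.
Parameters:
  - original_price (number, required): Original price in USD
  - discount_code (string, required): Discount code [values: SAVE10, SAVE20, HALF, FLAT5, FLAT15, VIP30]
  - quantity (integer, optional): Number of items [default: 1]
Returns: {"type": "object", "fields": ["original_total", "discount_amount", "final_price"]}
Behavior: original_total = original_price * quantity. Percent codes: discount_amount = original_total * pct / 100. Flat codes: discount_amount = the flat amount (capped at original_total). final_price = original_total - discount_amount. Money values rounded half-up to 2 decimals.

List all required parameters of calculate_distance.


Parameters of calculate_distance and their required/optional flag:
  x1: required
  y1: required
  x2: required
  y2: required
  metric: optional
x1, x2, y1, y2


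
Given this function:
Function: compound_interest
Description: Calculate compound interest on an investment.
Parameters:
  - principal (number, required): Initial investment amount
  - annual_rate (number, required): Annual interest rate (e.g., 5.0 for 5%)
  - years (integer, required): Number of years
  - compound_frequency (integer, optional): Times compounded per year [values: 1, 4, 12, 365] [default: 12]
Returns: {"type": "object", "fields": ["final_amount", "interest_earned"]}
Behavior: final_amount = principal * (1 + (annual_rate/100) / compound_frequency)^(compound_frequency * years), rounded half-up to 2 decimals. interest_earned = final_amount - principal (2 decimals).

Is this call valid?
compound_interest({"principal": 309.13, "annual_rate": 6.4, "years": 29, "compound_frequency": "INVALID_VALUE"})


Checking parameter values...
Parameter 'compound_frequency' has value 'INVALID_VALUE' not in allowed: 1, 4, 12, 365
Invalid - 'compound_frequency' must be one of 1, 4, 12, 365


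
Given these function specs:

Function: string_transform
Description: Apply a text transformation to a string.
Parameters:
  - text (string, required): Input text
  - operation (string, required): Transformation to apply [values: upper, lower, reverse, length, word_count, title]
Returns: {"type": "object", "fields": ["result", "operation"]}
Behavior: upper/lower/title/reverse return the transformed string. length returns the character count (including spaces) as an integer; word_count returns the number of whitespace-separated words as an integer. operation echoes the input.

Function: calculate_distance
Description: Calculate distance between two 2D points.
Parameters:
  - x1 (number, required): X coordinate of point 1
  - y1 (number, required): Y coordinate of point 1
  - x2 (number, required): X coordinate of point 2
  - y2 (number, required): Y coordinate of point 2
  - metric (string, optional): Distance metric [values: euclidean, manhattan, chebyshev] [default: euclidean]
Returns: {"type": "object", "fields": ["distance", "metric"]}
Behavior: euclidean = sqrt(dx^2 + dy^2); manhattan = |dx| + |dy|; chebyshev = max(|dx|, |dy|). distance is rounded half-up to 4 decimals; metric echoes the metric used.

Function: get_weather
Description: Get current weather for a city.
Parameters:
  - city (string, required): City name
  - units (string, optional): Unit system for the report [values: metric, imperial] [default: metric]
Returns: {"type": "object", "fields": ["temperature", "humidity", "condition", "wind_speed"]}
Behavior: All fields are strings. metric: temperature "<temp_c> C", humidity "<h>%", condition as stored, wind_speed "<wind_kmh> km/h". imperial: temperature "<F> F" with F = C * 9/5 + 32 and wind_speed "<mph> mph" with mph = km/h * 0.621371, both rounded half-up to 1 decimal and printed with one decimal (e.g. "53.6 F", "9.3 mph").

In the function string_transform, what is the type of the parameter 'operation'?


The string_transform spec declares:
  - operation (string, required): Transformation to apply [values: upper, lower, reverse, length, word_count, title]
Type:
string


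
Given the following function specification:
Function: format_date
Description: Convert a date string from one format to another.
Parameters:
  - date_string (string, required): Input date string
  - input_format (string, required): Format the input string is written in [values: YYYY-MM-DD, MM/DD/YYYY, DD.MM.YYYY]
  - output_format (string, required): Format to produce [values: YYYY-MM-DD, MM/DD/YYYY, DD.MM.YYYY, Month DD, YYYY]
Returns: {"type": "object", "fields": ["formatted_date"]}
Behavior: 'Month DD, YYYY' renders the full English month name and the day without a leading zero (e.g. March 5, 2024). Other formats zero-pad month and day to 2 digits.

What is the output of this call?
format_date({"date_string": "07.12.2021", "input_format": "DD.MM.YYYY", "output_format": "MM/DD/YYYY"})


Parse '07.12.2021' as DD.MM.YYYY: year=2021, month=12, day=7
Render as MM/DD/YYYY: 12/07/2021
Output:
{"formatted_date": "12/07/2021"}


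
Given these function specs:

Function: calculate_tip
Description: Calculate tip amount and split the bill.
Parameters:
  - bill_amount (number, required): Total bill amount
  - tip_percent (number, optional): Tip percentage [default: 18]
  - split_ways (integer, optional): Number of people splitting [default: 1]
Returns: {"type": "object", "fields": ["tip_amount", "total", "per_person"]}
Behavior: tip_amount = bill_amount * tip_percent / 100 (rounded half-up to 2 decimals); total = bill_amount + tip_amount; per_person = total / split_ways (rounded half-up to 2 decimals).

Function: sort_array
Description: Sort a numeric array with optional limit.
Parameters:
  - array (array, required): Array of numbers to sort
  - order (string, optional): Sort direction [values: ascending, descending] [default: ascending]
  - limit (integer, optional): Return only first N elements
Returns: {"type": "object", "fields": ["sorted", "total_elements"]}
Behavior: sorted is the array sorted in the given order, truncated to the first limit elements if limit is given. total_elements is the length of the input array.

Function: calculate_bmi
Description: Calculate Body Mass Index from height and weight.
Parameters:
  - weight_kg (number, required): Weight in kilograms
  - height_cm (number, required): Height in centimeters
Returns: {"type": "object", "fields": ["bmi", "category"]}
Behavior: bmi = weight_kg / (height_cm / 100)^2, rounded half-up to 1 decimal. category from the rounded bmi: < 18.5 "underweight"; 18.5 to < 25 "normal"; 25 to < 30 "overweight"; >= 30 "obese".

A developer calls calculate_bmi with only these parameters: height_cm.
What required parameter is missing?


Required parameters: weight_kg, height_cm
Provided: height_cm
Missing: weight_kg
weight_kg


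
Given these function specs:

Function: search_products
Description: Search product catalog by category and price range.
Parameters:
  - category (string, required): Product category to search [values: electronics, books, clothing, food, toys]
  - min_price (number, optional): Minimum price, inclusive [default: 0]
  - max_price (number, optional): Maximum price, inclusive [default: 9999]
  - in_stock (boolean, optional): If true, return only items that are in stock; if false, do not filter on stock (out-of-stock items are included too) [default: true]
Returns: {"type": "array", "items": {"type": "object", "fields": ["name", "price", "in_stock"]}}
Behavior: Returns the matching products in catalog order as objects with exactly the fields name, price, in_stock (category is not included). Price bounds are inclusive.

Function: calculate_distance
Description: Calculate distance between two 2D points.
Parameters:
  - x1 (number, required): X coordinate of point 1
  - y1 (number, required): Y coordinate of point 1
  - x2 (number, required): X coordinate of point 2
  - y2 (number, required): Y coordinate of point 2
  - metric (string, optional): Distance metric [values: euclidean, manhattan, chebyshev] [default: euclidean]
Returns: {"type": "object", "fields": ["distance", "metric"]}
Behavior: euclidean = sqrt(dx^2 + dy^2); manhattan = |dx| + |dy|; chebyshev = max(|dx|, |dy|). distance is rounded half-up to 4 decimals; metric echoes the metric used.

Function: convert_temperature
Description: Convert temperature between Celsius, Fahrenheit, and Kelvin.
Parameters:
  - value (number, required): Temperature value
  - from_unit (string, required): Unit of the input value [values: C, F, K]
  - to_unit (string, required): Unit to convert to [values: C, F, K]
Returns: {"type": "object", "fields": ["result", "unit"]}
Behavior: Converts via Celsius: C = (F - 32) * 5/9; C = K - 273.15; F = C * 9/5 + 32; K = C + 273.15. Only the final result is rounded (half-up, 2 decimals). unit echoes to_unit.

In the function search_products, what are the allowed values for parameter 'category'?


The search_products spec declares:
  - category (string, required): Product category to search [values: electronics, books, clothing, food, toys]
Allowed values:
electronics, books, clothing, food, toys


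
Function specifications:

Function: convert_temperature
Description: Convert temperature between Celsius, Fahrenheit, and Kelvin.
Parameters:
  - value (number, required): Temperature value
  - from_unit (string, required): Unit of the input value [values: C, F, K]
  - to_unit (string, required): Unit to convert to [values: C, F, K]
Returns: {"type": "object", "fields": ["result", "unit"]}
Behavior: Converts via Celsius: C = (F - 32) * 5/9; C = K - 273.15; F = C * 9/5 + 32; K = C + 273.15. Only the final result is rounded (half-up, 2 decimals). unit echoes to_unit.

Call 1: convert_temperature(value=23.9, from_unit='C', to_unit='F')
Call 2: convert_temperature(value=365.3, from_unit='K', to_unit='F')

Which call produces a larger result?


Call 1:
  Input already in C: 23.9
  To F: 23.9 * 9/5 + 32 = 75.02
  Round to 2 decimals: 75.02
  -> 75.02 F
Call 2:
  To C: 365.3 - 273.15 = 92.15
  To F: 92.15 * 9/5 + 32 = 197.87
  Round to 2 decimals: 197.87
  -> 197.87 F
Call 2 (197.87 F)


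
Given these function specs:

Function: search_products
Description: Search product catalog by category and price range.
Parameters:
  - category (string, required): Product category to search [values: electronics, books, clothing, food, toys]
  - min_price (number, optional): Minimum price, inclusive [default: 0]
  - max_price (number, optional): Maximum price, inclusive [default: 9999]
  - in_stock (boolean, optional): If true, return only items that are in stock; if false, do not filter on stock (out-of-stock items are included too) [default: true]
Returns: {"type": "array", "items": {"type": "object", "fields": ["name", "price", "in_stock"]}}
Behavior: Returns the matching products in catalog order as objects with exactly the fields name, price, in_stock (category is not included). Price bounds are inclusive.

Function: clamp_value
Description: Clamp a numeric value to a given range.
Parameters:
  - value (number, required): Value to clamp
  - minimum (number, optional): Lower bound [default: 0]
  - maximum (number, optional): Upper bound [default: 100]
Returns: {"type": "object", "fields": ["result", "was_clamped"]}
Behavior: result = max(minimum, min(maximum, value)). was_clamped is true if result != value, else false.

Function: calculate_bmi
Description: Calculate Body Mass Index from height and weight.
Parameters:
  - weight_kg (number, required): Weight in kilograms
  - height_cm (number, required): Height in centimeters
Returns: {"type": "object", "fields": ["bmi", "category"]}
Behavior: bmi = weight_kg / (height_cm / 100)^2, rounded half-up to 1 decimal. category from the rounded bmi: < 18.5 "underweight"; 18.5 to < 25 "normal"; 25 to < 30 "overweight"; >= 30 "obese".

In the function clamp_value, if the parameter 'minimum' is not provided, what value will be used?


The clamp_value spec declares:
  - minimum (number, optional): Lower bound [default: 0]
Default:
0


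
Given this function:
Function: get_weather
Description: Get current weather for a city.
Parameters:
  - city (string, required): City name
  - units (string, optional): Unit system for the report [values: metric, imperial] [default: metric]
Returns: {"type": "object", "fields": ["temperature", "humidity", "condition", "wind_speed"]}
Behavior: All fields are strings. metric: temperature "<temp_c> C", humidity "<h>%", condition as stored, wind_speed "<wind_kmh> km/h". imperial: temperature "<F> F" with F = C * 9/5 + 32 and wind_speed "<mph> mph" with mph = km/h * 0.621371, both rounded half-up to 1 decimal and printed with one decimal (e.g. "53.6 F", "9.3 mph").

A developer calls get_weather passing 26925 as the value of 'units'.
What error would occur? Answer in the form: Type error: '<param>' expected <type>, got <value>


Spec: 'units' is declared as string; 26925 is an integer.
Type error: 'units' expected string, got 26925


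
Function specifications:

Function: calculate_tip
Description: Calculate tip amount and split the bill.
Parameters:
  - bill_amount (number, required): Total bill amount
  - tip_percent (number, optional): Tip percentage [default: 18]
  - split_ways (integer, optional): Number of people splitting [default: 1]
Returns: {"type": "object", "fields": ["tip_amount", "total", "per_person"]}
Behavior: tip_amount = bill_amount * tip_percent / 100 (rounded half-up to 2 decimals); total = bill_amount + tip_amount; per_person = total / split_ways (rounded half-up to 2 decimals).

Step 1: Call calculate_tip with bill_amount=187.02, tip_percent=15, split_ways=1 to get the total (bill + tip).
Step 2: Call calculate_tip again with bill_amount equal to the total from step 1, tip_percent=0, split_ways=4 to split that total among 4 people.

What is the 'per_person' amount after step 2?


Step 1: calculate_tip(bill_amount=187.02, tip_percent=15, split_ways=1)
  tip_amount = 187.02 * 15/100 = 28.053 -> 28.05
  total = 187.02 + 28.05 = 215.07
  per_person = 215.07 / 1 = 215.07 -> 215.07
  -> total = 215.07
Step 2: calculate_tip(bill_amount=215.07, tip_percent=0, split_ways=4)
  tip_amount = 215.07 * 0/100 = 0 -> 0.00
  total = 215.07 + 0.00 = 215.07
  per_person = 215.07 / 4 = 53.7675 -> 53.77
  -> per_person = 53.77
$53.77


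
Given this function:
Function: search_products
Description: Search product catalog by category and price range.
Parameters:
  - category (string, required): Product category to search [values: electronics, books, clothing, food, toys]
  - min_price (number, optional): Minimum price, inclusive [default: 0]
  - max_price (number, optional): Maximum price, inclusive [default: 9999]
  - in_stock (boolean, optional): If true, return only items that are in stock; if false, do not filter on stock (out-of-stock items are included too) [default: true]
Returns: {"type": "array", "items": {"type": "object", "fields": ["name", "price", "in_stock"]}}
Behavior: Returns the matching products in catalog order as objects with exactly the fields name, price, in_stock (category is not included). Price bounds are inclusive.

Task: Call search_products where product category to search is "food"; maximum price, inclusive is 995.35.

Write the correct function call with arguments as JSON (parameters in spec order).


Mapping each described value to its parameter name:
  'Product category to search' -> category = "food"
  'Maximum price, inclusive' -> max_price = 995.35
search_products({"category": "food", "max_price": 995.35})


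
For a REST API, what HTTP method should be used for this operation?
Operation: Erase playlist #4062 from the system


GET = read, POST = create, PUT = update/replace, DELETE = remove
This operation is a removal.
DELETE


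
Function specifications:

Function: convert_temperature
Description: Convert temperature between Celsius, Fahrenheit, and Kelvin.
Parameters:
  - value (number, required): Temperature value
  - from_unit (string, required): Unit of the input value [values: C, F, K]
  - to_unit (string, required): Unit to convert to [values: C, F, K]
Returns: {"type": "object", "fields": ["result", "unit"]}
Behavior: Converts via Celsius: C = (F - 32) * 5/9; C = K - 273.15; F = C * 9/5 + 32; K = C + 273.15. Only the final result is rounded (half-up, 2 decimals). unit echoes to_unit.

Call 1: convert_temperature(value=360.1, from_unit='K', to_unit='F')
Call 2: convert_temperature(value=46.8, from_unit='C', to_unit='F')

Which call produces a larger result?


Call 1:
  To C: 360.1 - 273.15 = 86.95
  To F: 86.95 * 9/5 + 32 = 188.51
  Round to 2 decimals: 188.51
  -> 188.51 F
Call 2:
  Input already in C: 46.8
  To F: 46.8 * 9/5 + 32 = 116.24
  Round to 2 decimals: 116.24
  -> 116.24 F
Call 1 (188.51 F)


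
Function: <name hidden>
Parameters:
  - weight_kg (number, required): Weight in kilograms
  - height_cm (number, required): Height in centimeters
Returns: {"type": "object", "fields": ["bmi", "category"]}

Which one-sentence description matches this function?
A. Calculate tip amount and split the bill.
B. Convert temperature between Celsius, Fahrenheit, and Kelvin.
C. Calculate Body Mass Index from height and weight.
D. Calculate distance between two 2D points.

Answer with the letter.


Parameters weight_kg, height_cm and return ["bmi", "category"] fit: Calculate Body Mass Index from height and weight.
C


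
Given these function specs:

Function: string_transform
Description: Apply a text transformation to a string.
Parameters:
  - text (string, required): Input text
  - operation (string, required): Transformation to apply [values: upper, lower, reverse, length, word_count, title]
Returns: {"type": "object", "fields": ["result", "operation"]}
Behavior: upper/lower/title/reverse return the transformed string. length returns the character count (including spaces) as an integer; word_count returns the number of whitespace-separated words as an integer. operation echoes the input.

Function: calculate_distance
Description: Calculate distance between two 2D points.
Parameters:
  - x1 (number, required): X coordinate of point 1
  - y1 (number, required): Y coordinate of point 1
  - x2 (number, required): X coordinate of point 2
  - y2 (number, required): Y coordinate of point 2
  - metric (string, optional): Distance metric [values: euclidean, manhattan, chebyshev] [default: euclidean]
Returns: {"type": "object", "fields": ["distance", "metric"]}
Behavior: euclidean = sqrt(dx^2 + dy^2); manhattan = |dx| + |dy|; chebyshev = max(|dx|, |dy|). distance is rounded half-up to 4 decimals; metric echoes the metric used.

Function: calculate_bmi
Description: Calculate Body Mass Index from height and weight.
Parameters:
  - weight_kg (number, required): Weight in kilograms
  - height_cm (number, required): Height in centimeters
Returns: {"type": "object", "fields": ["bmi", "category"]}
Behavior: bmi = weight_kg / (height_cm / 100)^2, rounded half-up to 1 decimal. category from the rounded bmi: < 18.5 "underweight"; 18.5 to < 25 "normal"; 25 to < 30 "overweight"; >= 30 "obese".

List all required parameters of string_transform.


Parameters of string_transform and their required/optional flag:
  text: required
  operation: required
operation, text


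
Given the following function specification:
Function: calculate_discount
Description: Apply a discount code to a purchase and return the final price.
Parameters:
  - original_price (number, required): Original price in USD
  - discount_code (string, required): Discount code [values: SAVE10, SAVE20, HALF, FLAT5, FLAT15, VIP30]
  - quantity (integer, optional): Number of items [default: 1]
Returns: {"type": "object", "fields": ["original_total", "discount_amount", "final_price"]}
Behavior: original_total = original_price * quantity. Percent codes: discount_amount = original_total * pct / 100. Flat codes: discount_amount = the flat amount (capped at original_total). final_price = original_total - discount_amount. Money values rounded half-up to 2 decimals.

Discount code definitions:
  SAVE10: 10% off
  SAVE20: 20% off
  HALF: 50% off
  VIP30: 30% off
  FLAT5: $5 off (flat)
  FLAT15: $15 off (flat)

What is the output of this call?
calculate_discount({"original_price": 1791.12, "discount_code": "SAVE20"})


Defaults applied: quantity=1
original_total = 1791.12 * 1 = 1791.12
SAVE20 = 20% off: discount_amount = 1791.12 * 20/100 = 358.224 -> 358.22
final_price = 1791.12 - 358.22 = 1432.90
Output:
{"original_total": 1791.12, "discount_amount": 358.22, "final_price": 1432.9}


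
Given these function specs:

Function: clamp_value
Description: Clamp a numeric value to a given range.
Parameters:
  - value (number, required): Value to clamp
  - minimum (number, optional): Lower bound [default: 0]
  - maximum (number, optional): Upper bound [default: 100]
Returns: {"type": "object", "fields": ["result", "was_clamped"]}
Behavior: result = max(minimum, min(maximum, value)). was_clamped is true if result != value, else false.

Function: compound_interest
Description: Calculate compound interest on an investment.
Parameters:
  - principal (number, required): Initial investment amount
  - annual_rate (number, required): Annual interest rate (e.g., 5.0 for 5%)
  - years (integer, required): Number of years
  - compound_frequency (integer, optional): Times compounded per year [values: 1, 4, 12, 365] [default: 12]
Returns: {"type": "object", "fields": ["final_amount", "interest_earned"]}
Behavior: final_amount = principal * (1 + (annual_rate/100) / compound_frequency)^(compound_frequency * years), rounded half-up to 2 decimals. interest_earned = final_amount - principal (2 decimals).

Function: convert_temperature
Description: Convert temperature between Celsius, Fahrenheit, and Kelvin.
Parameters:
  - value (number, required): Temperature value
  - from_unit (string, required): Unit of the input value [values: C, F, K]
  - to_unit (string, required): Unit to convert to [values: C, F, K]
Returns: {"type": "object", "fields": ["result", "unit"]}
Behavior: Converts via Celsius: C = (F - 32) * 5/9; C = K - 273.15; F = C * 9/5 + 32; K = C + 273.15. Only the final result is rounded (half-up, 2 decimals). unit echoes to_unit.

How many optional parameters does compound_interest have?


Parameters of compound_interest: principal (required), annual_rate (required), years (required), compound_frequency (optional)
Optional count:
1


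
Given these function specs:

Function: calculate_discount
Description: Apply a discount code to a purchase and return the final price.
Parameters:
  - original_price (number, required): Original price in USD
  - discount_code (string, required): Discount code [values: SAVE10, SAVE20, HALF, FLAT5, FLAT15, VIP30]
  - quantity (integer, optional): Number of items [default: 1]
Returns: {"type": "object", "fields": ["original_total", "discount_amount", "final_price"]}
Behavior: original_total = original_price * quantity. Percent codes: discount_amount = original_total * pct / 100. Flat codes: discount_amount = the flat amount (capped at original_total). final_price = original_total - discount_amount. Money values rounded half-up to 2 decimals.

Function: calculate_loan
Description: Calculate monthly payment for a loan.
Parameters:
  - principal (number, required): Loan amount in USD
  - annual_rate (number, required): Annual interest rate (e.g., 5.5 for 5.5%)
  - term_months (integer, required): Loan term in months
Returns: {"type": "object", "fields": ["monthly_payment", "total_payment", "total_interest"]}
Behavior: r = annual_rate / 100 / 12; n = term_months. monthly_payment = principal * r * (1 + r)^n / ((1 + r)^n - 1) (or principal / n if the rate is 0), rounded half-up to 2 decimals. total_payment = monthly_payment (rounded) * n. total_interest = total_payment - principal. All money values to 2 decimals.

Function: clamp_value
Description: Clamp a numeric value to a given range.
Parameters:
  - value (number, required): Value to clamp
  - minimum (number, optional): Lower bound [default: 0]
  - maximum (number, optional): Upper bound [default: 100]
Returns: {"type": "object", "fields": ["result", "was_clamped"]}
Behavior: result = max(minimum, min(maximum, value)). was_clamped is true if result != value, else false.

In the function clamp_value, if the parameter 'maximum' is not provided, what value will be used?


The clamp_value spec declares:
  - maximum (number, optional): Upper bound [default: 100]
Default:
100


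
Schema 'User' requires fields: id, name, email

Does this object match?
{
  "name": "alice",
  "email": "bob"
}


Checking required fields...
Missing: id
Invalid - missing required field 'id'


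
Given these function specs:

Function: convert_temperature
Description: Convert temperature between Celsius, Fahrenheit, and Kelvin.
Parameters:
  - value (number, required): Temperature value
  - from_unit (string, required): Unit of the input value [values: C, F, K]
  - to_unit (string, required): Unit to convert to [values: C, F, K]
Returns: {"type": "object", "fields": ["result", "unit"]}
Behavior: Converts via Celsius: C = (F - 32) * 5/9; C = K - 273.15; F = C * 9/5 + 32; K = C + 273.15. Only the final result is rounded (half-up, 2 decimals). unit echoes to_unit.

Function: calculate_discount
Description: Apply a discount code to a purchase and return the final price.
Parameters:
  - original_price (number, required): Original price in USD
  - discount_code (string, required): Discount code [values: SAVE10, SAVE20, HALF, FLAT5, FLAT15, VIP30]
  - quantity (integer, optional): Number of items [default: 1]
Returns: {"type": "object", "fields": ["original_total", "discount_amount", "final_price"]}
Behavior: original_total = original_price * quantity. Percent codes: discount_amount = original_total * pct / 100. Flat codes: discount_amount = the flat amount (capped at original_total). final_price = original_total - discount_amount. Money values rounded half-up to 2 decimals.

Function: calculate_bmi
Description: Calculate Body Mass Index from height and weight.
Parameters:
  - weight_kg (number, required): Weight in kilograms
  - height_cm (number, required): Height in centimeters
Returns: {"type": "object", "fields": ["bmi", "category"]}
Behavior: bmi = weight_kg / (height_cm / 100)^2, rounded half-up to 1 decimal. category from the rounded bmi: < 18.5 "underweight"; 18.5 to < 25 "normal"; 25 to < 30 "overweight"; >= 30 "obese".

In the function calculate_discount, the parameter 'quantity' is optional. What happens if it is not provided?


The calculate_discount spec declares:
  - quantity (integer, optional): Number of items [default: 1]
It defaults to 1


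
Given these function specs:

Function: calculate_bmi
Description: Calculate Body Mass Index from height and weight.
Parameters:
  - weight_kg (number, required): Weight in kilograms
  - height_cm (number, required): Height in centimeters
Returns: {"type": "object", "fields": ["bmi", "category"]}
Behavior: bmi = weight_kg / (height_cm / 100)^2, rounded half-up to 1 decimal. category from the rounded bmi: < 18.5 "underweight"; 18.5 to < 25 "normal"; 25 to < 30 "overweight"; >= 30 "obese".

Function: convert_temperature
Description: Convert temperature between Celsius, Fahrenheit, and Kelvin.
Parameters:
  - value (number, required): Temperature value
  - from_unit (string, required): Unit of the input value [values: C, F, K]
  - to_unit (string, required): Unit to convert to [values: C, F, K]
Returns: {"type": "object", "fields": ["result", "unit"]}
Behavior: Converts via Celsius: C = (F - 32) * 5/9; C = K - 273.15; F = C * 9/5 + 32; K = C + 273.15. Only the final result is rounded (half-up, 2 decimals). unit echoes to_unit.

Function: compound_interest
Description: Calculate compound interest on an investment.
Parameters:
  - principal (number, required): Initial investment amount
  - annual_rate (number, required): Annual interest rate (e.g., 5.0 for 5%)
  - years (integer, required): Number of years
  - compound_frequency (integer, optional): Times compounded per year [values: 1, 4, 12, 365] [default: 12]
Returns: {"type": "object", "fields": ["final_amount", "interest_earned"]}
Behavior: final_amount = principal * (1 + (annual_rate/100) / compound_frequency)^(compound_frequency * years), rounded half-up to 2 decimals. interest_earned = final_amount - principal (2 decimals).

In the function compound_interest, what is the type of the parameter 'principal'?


The compound_interest spec declares:
  - principal (number, required): Initial investment amount
Type:
number


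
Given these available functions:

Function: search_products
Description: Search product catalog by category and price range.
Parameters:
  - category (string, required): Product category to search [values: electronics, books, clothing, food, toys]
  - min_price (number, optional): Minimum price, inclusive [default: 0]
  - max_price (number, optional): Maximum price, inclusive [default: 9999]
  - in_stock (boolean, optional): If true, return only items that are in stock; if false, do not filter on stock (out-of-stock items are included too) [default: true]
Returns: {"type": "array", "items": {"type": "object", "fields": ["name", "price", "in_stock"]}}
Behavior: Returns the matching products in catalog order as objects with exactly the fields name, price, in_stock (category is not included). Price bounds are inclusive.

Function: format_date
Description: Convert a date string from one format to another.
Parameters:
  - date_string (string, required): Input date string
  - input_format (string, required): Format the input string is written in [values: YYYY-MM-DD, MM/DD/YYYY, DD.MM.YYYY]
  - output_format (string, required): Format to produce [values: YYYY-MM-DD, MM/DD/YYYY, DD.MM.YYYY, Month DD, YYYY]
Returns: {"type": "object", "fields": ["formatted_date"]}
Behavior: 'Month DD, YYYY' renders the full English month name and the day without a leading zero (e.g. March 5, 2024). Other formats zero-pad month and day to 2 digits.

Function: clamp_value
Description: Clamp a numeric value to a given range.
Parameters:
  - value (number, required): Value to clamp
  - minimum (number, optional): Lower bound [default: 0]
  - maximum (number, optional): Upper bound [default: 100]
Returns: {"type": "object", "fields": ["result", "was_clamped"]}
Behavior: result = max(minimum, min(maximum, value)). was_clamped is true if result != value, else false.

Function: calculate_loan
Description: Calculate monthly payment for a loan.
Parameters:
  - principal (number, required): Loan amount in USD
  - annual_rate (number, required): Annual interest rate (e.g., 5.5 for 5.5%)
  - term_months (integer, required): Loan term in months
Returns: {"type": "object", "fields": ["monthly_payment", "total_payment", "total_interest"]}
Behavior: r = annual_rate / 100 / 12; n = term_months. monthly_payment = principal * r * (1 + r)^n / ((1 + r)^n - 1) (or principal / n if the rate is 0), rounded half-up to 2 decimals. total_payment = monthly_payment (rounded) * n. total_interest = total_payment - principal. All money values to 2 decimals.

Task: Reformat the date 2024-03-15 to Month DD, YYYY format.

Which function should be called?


The task needs a function whose description is: Convert a date string from one format to another.
format_date


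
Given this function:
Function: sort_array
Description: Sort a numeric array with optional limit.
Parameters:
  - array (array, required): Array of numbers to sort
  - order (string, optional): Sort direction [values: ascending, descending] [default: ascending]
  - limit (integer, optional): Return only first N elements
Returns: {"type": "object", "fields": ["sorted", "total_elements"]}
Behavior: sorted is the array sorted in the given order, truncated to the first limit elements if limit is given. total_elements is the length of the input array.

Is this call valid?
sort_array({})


Checking required parameters...
Missing required parameter: array
Invalid - missing required parameter 'array'


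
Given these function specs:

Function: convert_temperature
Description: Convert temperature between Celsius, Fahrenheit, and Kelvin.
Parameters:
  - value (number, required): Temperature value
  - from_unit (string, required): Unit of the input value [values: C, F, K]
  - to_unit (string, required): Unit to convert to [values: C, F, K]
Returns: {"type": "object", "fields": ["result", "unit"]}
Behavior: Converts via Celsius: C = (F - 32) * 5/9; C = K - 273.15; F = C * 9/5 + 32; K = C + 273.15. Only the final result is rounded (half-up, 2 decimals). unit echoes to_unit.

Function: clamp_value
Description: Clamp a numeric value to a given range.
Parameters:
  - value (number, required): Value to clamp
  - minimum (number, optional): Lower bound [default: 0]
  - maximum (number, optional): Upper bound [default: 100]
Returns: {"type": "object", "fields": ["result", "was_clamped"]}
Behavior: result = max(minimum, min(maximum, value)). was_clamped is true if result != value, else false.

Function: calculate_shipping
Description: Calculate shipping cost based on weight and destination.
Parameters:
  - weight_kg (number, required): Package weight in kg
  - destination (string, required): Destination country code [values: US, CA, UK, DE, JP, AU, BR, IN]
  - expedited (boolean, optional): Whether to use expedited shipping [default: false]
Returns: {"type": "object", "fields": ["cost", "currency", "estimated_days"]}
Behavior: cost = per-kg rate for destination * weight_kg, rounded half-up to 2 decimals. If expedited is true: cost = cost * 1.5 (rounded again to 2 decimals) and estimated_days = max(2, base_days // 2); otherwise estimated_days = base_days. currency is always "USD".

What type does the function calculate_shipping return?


The calculate_shipping spec declares Returns: {"type": "object", "fields": ["cost", "currency", "estimated_days"]}
Type:
object


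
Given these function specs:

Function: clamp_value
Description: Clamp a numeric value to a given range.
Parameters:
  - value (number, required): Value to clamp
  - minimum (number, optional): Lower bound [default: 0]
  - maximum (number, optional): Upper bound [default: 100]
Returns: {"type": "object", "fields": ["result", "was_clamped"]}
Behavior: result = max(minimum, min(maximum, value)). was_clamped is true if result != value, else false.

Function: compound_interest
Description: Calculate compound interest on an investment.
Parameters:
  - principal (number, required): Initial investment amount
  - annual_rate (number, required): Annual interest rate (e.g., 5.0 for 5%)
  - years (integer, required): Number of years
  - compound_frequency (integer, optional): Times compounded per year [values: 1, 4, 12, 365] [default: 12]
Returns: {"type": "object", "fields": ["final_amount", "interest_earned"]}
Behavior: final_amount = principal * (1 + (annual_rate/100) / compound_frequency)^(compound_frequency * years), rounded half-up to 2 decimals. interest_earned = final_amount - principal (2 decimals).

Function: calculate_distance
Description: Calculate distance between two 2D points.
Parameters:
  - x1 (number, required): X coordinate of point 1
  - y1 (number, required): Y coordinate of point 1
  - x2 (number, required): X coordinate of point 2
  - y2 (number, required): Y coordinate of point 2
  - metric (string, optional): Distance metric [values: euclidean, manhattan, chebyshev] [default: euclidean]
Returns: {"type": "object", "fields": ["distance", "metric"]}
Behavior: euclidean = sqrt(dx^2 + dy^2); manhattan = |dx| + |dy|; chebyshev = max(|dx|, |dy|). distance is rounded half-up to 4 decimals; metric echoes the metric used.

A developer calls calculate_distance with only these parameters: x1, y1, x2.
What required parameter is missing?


Required parameters: x1, y1, x2, y2
Provided: x1, y1, x2
Missing: y2
y2


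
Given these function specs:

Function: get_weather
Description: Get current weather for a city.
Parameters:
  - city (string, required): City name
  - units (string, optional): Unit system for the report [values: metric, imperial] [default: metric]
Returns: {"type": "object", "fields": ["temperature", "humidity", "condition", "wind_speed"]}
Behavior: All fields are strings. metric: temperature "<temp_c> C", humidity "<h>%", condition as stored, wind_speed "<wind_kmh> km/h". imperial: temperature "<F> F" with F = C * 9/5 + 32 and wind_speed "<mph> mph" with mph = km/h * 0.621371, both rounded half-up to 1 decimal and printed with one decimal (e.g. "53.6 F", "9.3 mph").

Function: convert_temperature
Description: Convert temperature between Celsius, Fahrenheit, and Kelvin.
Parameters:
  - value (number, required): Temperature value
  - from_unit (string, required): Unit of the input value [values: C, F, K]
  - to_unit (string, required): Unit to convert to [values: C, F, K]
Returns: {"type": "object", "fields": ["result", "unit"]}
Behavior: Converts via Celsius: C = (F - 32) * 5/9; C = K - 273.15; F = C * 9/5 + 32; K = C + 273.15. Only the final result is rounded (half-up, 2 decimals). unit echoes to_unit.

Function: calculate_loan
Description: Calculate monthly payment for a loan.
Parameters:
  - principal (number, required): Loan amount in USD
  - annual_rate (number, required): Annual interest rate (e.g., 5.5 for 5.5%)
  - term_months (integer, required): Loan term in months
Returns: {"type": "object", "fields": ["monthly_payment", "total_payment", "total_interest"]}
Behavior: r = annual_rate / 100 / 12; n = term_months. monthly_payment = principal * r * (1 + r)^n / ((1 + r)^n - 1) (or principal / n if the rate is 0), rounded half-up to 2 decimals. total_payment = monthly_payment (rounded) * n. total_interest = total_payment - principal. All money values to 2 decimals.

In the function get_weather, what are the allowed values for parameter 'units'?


The get_weather spec declares:
  - units (string, optional): Unit system for the report [values: metric, imperial] [default: metric]
Allowed values:
metric, imperial


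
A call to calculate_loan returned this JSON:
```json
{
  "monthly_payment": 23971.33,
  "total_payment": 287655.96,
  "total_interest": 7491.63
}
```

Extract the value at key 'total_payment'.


287655.96


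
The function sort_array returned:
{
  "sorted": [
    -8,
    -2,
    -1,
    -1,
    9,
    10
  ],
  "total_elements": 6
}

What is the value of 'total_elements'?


6


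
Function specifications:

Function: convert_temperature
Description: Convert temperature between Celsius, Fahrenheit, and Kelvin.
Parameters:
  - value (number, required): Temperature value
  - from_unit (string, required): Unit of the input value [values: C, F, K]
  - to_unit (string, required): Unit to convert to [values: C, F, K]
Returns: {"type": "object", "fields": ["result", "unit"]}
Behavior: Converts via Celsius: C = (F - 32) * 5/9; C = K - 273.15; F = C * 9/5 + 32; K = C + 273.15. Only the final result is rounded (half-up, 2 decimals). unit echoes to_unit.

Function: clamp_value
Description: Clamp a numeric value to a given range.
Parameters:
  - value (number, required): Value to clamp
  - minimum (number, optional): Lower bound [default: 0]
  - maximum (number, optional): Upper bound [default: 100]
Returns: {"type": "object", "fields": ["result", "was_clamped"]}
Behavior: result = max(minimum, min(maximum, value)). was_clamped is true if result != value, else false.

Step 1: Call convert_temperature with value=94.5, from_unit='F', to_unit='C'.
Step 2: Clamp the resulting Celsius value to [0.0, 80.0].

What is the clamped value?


Step 1: convert_temperature(value=94.5, from_unit=F, to_unit=C)
  To C: (94.5 - 32) * 5/9 = 34.722222
  Target is C: 34.722222
  Round to 2 decimals: 34.72
  -> result = 34.72 C
Step 2: clamp_value(value=34.72, minimum=0.0, maximum=80.0)
  result = max(0.0, min(80.0, 34.72)) = max(0.0, 34.72) = 34.72
  was_clamped = (34.72 != 34.72) = false
  -> result = 34.72
34.72
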